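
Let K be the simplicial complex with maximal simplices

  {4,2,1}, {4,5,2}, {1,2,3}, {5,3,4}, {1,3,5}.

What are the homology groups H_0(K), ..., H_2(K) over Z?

H_0 = Z,  H_1 = Z,  H_2 = 0.

Order the vertices as 1 < 2 < 3 < 4 < 5. Listing each simplex with vertices in this order, K has dimension 2 with simplices:

  0-simplices (5): [1], [2], [3], [4], [5]
  1-simplices (10): [1,2], [1,3], [1,4], [1,5], [2,3], [2,4], [2,5], [3,4], [3,5], [4,5]
  2-simplices (5): [1,2,3], [1,2,4], [1,3,5], [2,4,5], [3,4,5]

so the chain groups are C_0 ≅ Z^5, C_1 ≅ Z^10, C_2 ≅ Z^5.

Boundary ∂_1: C_1 → C_0 maps an edge to its endpoints' difference, ∂[p,q] = q − p. For instance
  ∂[1,2] = [2] − [1].
The 5×10 boundary matrix has rank 4 and Smith normal form diag(1,1,1,1).

The boundary map ∂_2: C_2 → C_1 maps a triangle to the signed sum of its edges. For instance
  ∂[1,3,5] = [3,5] − [1,5] + [1,3],
  ∂[1,2,3] = [2,3] − [1,3] + [1,2].
The 10×5 boundary matrix has rank 5 and Smith normal form diag(1,1,1,1,1).

Reading off H_k = ker ∂_k / im ∂_{k+1}:

  H_0: rank C_0 − rank ∂_1 = 5 − 4 = 1, and the invariant factors of ∂_1 are all 1, so H_0 = Z.
  H_1: rank ker ∂_1 − rank ∂_2 = (10 − 4) − 5 = 1, and the invariant factors of ∂_2 are all 1, so H_1 = Z.
  H_2: rank ker ∂_2 − rank ∂_3 = (5 − 5) − 0 = 0, and there is no ∂_3, so H_2 = 0.

(K is a triangulation of the Möbius band.)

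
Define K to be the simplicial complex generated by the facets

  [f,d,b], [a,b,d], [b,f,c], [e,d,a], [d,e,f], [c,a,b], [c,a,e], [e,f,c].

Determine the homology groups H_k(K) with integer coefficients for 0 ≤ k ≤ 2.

We work with the vertex ordering a < b < c < d < e < f. The simplices of K, each written with vertices in increasing order, are:

  0-simplices (6): a, b, c, d, e, f
  1-simplices (12): ab, ac, ad, ae, bc, bd, bf, ce, cf, de, df, ef
  2-simplices (8): abc, abd, ace, ade, bcf, bdf, cef, def

giving chain groups C_0 ≅ Z^6, C_1 ≅ Z^12, C_2 ≅ Z^8.

Boundary ∂_1: C_1 → C_0 is given by ∂[p,q] = [q] − [p]. For instance
  ∂ac = c − a.
This gives a 6×12 integer matrix of rank 5; reducing to Smith normal form yields diagonal entries (1,1,1,1,1).

The boundary map ∂_2: C_2 → C_1 acts by ∂[p,q,r] = [q,r] − [p,r] + [p,q]. For instance
  ∂abc = bc − ac + ab,
  ∂bcf = cf − bf + bc.
The 12×8 boundary matrix has rank 7 and Smith normal form diag(1,1,1,1,1,1,1).

Reading off H_k = ker ∂_k / im ∂_{k+1}:

  H_0: rank C_0 − rank ∂_1 = 6 − 5 = 1, and the invariant factors of ∂_1 are all 1, so H_0 = Z.
  H_1: rank ker ∂_1 − rank ∂_2 = (12 − 5) − 7 = 0, and the invariant factors of ∂_2 are all 1, so H_1 = 0.
  H_2: rank ker ∂_2 − rank ∂_3 = (8 − 7) − 0 = 1, and there is no ∂_3, so H_2 = Z.

As a check, the Euler characteristic is 6 − 12 + 8 = 2, which agrees with 1 − 0 + 1 = 2.

H_0 ≅ Z,  H_1 = 0,  H_2 ≅ Z.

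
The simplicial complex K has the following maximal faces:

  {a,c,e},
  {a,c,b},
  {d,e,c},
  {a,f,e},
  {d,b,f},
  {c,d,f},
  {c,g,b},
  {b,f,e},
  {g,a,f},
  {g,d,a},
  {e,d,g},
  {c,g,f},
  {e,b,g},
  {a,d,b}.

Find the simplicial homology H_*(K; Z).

H_0 = Z,  H_1 = Z^2,  H_2 = Z.

Take the total order a < b < c < d < e < f < g on the vertex set. Then K (dimension 2) consists of the simplices:

  0-simplices (7): a, b, c, d, e, f, g
  1-simplices (21): ab, ac, ad, ae, af, ag, bc, bd, be, bf, bg, cd, ce, cf, cg, de, df, dg, ef, eg, fg
  2-simplices (14): abc, abd, ace, adg, aef, afg, bcg, bdf, bef, beg, cde, cdf, cfg, deg

giving chain groups C_0 ≅ Z^7, C_1 ≅ Z^21, C_2 ≅ Z^14.

∂_1: C_1 → C_0 is given by ∂[p,q] = [q] − [p]. For instance
  ∂af = f − a.
As a 7×21 matrix over Z this has rank 6, with invariant factors (1,1,1,1,1,1).

Boundary ∂_2: C_2 → C_1 sends each 2-simplex [p,q,r] to [q,r] − [p,r] + [p,q]. For instance
  ∂deg = eg − dg + de,
  ∂cfg = fg − cg + cf.
The resulting 21×14 matrix has rank 13, and its Smith normal form has invariant factors (1,1,1,1,1,1,1,1,1,1,1,1,1).

Computing H_k = (kernel of ∂_k) / (image of ∂_{k+1}):

  H_0: rank C_0 − rank ∂_1 = 7 − 6 = 1, and the invariant factors of ∂_1 are all 1, so H_0 ≅ Z.
  H_1: rank ker ∂_1 − rank ∂_2 = (21 − 6) − 13 = 2, and the invariant factors of ∂_2 are all 1, so H_1 ≅ Z^2.
  H_2: rank ker ∂_2 − rank ∂_3 = (14 − 13) − 0 = 1, and there is no ∂_3, so H_2 ≅ Z.

As a check, the Euler characteristic is 7 − 21 + 14 = 0, which agrees with 1 − 2 + 1 = 0.
(K is a triangulation of the torus T^2.)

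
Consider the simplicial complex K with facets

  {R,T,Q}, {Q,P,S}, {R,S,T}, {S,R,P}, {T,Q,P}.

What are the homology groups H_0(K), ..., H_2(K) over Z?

H_0 ≅ Z,  H_1 ≅ Z,  H_2 = 0.

Fix the vertex order P < Q < R < S < T and write every simplex with vertices in increasing order. Then dim K = 2 and the simplices of K are:

  0-simplices (5): P, Q, R, S, T
  1-simplices (10): PQ, PR, PS, PT, QR, QS, QT, RS, RT, ST
  2-simplices (5): PQS, PQT, PRS, QRT, RST

Hence C_0 ≅ Z^5, C_1 ≅ Z^10, C_2 ≅ Z^5.

The boundary map ∂_1: C_1 → C_0 maps an edge to its endpoints' difference, ∂[p,q] = q − p.
The 5×10 boundary matrix has rank 4 and Smith normal form diag(1,1,1,1).

Boundary ∂_2: C_2 → C_1 sends each 2-simplex [p,q,r] to [q,r] − [p,r] + [p,q]. For instance
  ∂PQT = QT − PT + PQ,
  ∂PQS = QS − PS + PQ.
The 10×5 boundary matrix has rank 5 and Smith normal form diag(1,1,1,1,1).

Reading off H_k = ker ∂_k / im ∂_{k+1}:

  H_0: rank C_0 − rank ∂_1 = 5 − 4 = 1, and the invariant factors of ∂_1 are all 1, so H_0 = Z.
  H_1: rank ker ∂_1 − rank ∂_2 = (10 − 4) − 5 = 1, and the invariant factors of ∂_2 are all 1, so H_1 = Z.
  H_2: rank ker ∂_2 − rank ∂_3 = (5 − 5) − 0 = 0, and there is no ∂_3, so H_2 = 0.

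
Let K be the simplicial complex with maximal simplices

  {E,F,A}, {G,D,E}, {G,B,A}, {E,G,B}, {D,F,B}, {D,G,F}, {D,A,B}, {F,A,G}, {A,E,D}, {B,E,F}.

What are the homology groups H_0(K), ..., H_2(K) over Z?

H_0 ≅ Z,  H_1 ≅ Z/2Z,  H_2 = 0.

Fix the vertex order A < B < D < E < F < G and write every simplex with vertices in increasing order. Then dim K = 2 and the simplices of K are:

  0-simplices (6): A, B, D, E, F, G
  1-simplices (15): AB, AD, AE, AF, AG, BD, BE, BF, BG, DE, DF, DG, EF, EG, FG
  2-simplices (10): ABD, ABG, ADE, AEF, AFG, BDF, BEF, BEG, DEG, DFG

so the chain groups are C_0 ≅ Z^6, C_1 ≅ Z^15, C_2 ≅ Z^10.

∂_1: C_1 → C_0 sends each edge [p,q] (with p < q) to q − p. For instance
  ∂DF = F − D.
As a 6×15 matrix over Z this has rank 5, with invariant factors (1,1,1,1,1).

Boundary ∂_2: C_2 → C_1 sends each 2-simplex [p,q,r] to [q,r] − [p,r] + [p,q]. For instance
  ∂BEF = EF − BF + BE,
  ∂ABG = BG − AG + AB.
This gives a 15×10 integer matrix of rank 10; reducing to Smith normal form yields diagonal entries (1,1,1,1,1,1,1,1,1,2).

From H_k ≅ ker(∂_k) / im(∂_{k+1}) we obtain:

  H_0: rank C_0 − rank ∂_1 = 6 − 5 = 1, and the invariant factors of ∂_1 are all 1, so H_0 ≅ Z.
  H_1: rank ker ∂_1 − rank ∂_2 = (15 − 5) − 10 = 0, and ∂_2 has invariant factor 2 > 1, so H_1 ≅ Z/2Z.
  H_2: rank ker ∂_2 − rank ∂_3 = (10 − 10) − 0 = 0, and there is no ∂_3, so H_2 ≅ 0.

As a check, the Euler characteristic is 6 − 15 + 10 = 1, which agrees with 1 − 0 + 0 = 1.
(K is a triangulation of the real projective plane RP^2.)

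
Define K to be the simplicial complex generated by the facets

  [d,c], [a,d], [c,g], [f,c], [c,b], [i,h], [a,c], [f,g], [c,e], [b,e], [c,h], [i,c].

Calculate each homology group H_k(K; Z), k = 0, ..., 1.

Order the vertices as a < b < c < d < e < f < g < h < i. Listing each simplex with vertices in this order, K has dimension 1 with simplices:

  0-simplices (9): a, b, c, d, e, f, g, h, i
  1-simplices (12): ac, ad, bc, be, cd, ce, cf, cg, ch, ci, fg, hi

Hence C_0 ≅ Z^9, C_1 ≅ Z^12.

∂_1: C_1 → C_0 maps an edge to its endpoints' difference, ∂[p,q] = q − p. For instance
  ∂cd = d − c.
This gives a 9×12 integer matrix of rank 8; reducing to Smith normal form yields diagonal entries (1,1,1,1,1,1,1,1).

Now H_k = ker ∂_k / im ∂_{k+1}, so:

  H_0: rank C_0 − rank ∂_1 = 9 − 8 = 1, and the invariant factors of ∂_1 are all 1, so H_0 = Z.
  H_1: rank ker ∂_1 − rank ∂_2 = (12 − 8) − 0 = 4, and there is no ∂_2, so H_1 = Z^4.

As a check, the Euler characteristic is 9 − 12 = -3, which agrees with 1 − 4 = -3.
(K is a triangulation of a wedge of 4 circles.)

H_0 ≅ Z,  H_1 ≅ Z^4.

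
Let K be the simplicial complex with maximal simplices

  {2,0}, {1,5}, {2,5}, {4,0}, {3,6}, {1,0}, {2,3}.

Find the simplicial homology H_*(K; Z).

Take the total order 0 < 1 < 2 < 3 < 4 < 5 < 6 on the vertex set. Then K (dimension 1) consists of the simplices:

  0-simplices (7): [0], [1], [2], [3], [4], [5], [6]
  1-simplices (7): [0,1], [0,2], [0,4], [1,5], [2,3], [2,5], [3,6]

so the chain groups are C_0 ≅ Z^7, C_1 ≅ Z^7.

∂_1: C_1 → C_0 sends each edge [p,q] (with p < q) to q − p. For instance
  ∂[3,6] = [6] − [3].
The resulting 7×7 matrix has rank 6, and its Smith normal form has invariant factors (1,1,1,1,1,1).

From H_k ≅ ker(∂_k) / im(∂_{k+1}) we obtain:

  H_0: rank C_0 − rank ∂_1 = 7 − 6 = 1, and the invariant factors of ∂_1 are all 1, so H_0 = Z.
  H_1: rank ker ∂_1 − rank ∂_2 = (7 − 6) − 0 = 1, and there is no ∂_2, so H_1 = Z.

H_0 = Z,  H_1 = Z.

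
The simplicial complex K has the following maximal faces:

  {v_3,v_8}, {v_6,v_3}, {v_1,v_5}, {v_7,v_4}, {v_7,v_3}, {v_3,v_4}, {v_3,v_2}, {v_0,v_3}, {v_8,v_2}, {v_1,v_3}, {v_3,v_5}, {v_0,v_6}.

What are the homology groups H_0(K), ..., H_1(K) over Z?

H_0 = Z,  H_1 = Z^4.

K has 9 vertices, 12 edges.
rank ∂_0 = 0, rank ∂_1 = 8 ⇒ b_0 = 9 − 0 − 8 = 1; all invariant factors of ∂_1 are 1 so no torsion. So H_0 ≅ Z.
rank ∂_1 = 8, rank ∂_2 = 0 ⇒ b_1 = 12 − 8 − 0 = 4. So H_1 ≅ Z^4.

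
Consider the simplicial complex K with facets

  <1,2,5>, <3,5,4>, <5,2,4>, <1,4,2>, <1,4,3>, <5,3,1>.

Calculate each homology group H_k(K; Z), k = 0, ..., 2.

H_0 = Z,  H_1 = 0,  H_2 = Z.

We work with the vertex ordering 1 < 2 < 3 < 4 < 5. The simplices of K, each written with vertices in increasing order, are:

  0-simplices (5): [1], [2], [3], [4], [5]
  1-simplices (9): [1,2], [1,3], [1,4], [1,5], [2,4], [2,5], [3,4], [3,5], [4,5]
  2-simplices (6): [1,2,4], [1,2,5], [1,3,4], [1,3,5], [2,4,5], [3,4,5]

so the chain groups are C_0 ≅ Z^5, C_1 ≅ Z^9, C_2 ≅ Z^6.

∂_1: C_1 → C_0 is given by ∂[p,q] = [q] − [p]. For instance
  ∂[1,2] = [2] − [1].
As a 5×9 matrix over Z this has rank 4, with invariant factors (1,1,1,1).

∂_2: C_2 → C_1 maps a triangle to the signed sum of its edges. For instance
  ∂[1,2,4] = [2,4] − [1,4] + [1,2],
  ∂[2,4,5] = [4,5] − [2,5] + [2,4].
As a 9×6 matrix over Z this has rank 5, with invariant factors (1,1,1,1,1).

Computing H_k = (kernel of ∂_k) / (image of ∂_{k+1}):

  H_0: rank C_0 − rank ∂_1 = 5 − 4 = 1, and the invariant factors of ∂_1 are all 1, so H_0 = Z.
  H_1: rank ker ∂_1 − rank ∂_2 = (9 − 4) − 5 = 0, and the invariant factors of ∂_2 are all 1, so H_1 = 0.
  H_2: rank ker ∂_2 − rank ∂_3 = (6 − 5) − 0 = 1, and there is no ∂_3, so H_2 = Z.

As a check, the Euler characteristic is 5 − 9 + 6 = 2, which agrees with 1 − 0 + 1 = 2.
(K is a triangulation of the 2-sphere S^2.)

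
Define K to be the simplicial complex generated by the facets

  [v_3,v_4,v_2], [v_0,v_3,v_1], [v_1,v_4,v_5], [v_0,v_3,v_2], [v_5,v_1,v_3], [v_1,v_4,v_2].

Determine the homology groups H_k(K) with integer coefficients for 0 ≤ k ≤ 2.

Order the vertices as v_0 < v_1 < v_2 < v_3 < v_4 < v_5. Listing each simplex with vertices in this order, K has dimension 2 with simplices:

  0-simplices (6): [v_0], [v_1], [v_2], [v_3], [v_4], [v_5]
  1-simplices (12): [v_0,v_1], [v_0,v_2], [v_0,v_3], [v_1,v_2], [v_1,v_3], [v_1,v_4], [v_1,v_5], [v_2,v_3], [v_2,v_4], [v_3,v_4], [v_3,v_5], [v_4,v_5]
  2-simplices (6): [v_0,v_1,v_3], [v_0,v_2,v_3], [v_1,v_2,v_4], [v_1,v_3,v_5], [v_1,v_4,v_5], [v_2,v_3,v_4]

Hence C_0 ≅ Z^6, C_1 ≅ Z^12, C_2 ≅ Z^6.

Boundary ∂_1: C_1 → C_0 sends each edge [p,q] (with p < q) to q − p.
The resulting 6×12 matrix has rank 5, and its Smith normal form has invariant factors (1,1,1,1,1).

The boundary map ∂_2: C_2 → C_1 sends each 2-simplex [p,q,r] to [q,r] − [p,r] + [p,q]. For instance
  ∂[v_1,v_4,v_5] = [v_4,v_5] − [v_1,v_5] + [v_1,v_4],
  ∂[v_0,v_2,v_3] = [v_2,v_3] − [v_0,v_3] + [v_0,v_2].
The 12×6 boundary matrix has rank 6 and Smith normal form diag(1,1,1,1,1,1).

Computing H_k = (kernel of ∂_k) / (image of ∂_{k+1}):

  H_0: rank C_0 − rank ∂_1 = 6 − 5 = 1, and the invariant factors of ∂_1 are all 1, so H_0 = Z.
  H_1: rank ker ∂_1 − rank ∂_2 = (12 − 5) − 6 = 1, and the invariant factors of ∂_2 are all 1, so H_1 = Z.
  H_2: rank ker ∂_2 − rank ∂_3 = (6 − 6) − 0 = 0, and there is no ∂_3, so H_2 = 0.

As a check, the Euler characteristic is 6 − 12 + 6 = 0, which agrees with 1 − 1 + 0 = 0.
(K is a triangulation of the cylinder S^1 x I.)

H_0 ≅ Z,  H_1 ≅ Z,  H_2 = 0.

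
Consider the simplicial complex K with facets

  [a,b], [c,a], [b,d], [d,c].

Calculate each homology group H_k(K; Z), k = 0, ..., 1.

H_0 = Z,  H_1 = Z.

We work with the vertex ordering a < b < c < d. The simplices of K, each written with vertices in increasing order, are:

  0-simplices (4): a, b, c, d
  1-simplices (4): ab, ac, bd, cd

so the chain groups are C_0 ≅ Z^4, C_1 ≅ Z^4.

The boundary map ∂_1: C_1 → C_0 sends each edge [p,q] (with p < q) to q − p. For instance
  ∂cd = d − c.
As a 4×4 matrix over Z this has rank 3, with invariant factors (1,1,1).

Now H_k = ker ∂_k / im ∂_{k+1}, so:

  H_0: rank C_0 − rank ∂_1 = 4 − 3 = 1, and the invariant factors of ∂_1 are all 1, so H_0 ≅ Z.
  H_1: rank ker ∂_1 − rank ∂_2 = (4 − 3) − 0 = 1, and there is no ∂_2, so H_1 ≅ Z.

(K is a triangulation of the circle S^1.)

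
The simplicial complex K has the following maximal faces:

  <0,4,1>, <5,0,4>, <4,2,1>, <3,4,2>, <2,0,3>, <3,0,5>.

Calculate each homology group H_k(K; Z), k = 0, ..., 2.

We work with the vertex ordering 0 < 1 < 2 < 3 < 4 < 5. The simplices of K, each written with vertices in increasing order, are:

  0-simplices (6): [0], [1], [2], [3], [4], [5]
  1-simplices (12): [0,1], [0,2], [0,3], [0,4], [0,5], [1,2], [1,4], [2,3], [2,4], [3,4], [3,5], [4,5]
  2-simplices (6): [0,1,4], [0,2,3], [0,3,5], [0,4,5], [1,2,4], [2,3,4]

Hence C_0 ≅ Z^6, C_1 ≅ Z^12, C_2 ≅ Z^6.

Boundary ∂_1: C_1 → C_0 maps an edge to its endpoints' difference, ∂[p,q] = q − p. For instance
  ∂[0,5] = [5] − [0].
The 6×12 boundary matrix has rank 5 and Smith normal form diag(1,1,1,1,1).

The boundary map ∂_2: C_2 → C_1 acts by ∂[p,q,r] = [q,r] − [p,r] + [p,q]. For instance
  ∂[2,3,4] = [3,4] − [2,4] + [2,3],
  ∂[0,3,5] = [3,5] − [0,5] + [0,3].
As a 12×6 matrix over Z this has rank 6, with invariant factors (1,1,1,1,1,1).

Computing H_k = (kernel of ∂_k) / (image of ∂_{k+1}):

  H_0: rank C_0 − rank ∂_1 = 6 − 5 = 1, and the invariant factors of ∂_1 are all 1, so H_0 ≅ Z.
  H_1: rank ker ∂_1 − rank ∂_2 = (12 − 5) − 6 = 1, and the invariant factors of ∂_2 are all 1, so H_1 ≅ Z.
  H_2: rank ker ∂_2 − rank ∂_3 = (6 − 6) − 0 = 0, and there is no ∂_3, so H_2 ≅ 0.

(K is a triangulation of the cylinder S^1 x I.)

H_0 ≅ Z,  H_1 ≅ Z,  H_2 = 0.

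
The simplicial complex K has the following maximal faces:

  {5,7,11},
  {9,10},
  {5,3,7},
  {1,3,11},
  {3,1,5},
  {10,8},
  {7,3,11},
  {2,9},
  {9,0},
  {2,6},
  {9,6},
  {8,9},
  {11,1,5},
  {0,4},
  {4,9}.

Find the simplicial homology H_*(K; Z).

Fix the vertex order 0 < 1 < 2 < 3 < 4 < 5 < 6 < 7 < 8 < 9 < 10 < 11 and write every simplex with vertices in increasing order. Then dim K = 2 and the simplices of K are:

  0-simplices (12): [0], [1], [2], [3], [4], [5], [6], [7], [8], [9], [10], [11]
  1-simplices (18): [0,4], [0,9], [1,3], [1,5], [1,11], [2,6], [2,9], [3,5], [3,7], [3,11], [4,9], [5,7], [5,11], [6,9], [7,11], [8,9], [8,10], [9,10]
  2-simplices (6): [1,3,5], [1,3,11], [1,5,11], [3,5,7], [3,7,11], [5,7,11]

so the chain groups are C_0 ≅ Z^12, C_1 ≅ Z^18, C_2 ≅ Z^6.

The boundary map ∂_1: C_1 → C_0 sends each edge [p,q] (with p < q) to q − p. For instance
  ∂[3,5] = [5] − [3].
The resulting 12×18 matrix has rank 10, and its Smith normal form has invariant factors (1,1,1,1,1,1,1,1,1,1).

∂_2: C_2 → C_1 acts by ∂[p,q,r] = [q,r] − [p,r] + [p,q]. For instance
  ∂[1,5,11] = [5,11] − [1,11] + [1,5],
  ∂[3,5,7] = [5,7] − [3,7] + [3,5].
The resulting 18×6 matrix has rank 5, and its Smith normal form has invariant factors (1,1,1,1,1).

Now H_k = ker ∂_k / im ∂_{k+1}, so:

  H_0: rank C_0 − rank ∂_1 = 12 − 10 = 2, and the invariant factors of ∂_1 are all 1, so H_0 ≅ Z^2.
  H_1: rank ker ∂_1 − rank ∂_2 = (18 − 10) − 5 = 3, and the invariant factors of ∂_2 are all 1, so H_1 ≅ Z^3.
  H_2: rank ker ∂_2 − rank ∂_3 = (6 − 5) − 0 = 1, and there is no ∂_3, so H_2 ≅ Z.

H_0 ≅ Z^2,  H_1 ≅ Z^3,  H_2 ≅ Z.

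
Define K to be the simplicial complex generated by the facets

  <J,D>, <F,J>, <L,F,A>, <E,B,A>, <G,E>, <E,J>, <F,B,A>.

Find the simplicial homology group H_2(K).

H_2 = 0.

Fix the vertex order A < B < D < E < F < G < J < L and write every simplex with vertices in increasing order. Then dim K = 2 and the simplices of K are:

  0-simplices (8): A, B, D, E, F, G, J, L
  1-simplices (11): AB, AE, AF, AL, BE, BF, DJ, EG, EJ, FJ, FL
  2-simplices (3): ABE, ABF, AFL

giving chain groups C_0 ≅ Z^8, C_1 ≅ Z^11, C_2 ≅ Z^3.

The boundary map ∂_1: C_1 → C_0 maps an edge to its endpoints' difference, ∂[p,q] = q − p. For instance
  ∂AL = L − A.
This gives a 8×11 integer matrix of rank 7; reducing to Smith normal form yields diagonal entries (1,1,1,1,1,1,1).

The boundary map ∂_2: C_2 → C_1 maps a triangle to the signed sum of its edges. For instance
  ∂ABF = BF − AF + AB,
  ∂ABE = BE − AE + AB.
As a 11×3 matrix over Z this has rank 3, with invariant factors (1,1,1).

Now H_k = ker ∂_k / im ∂_{k+1}, so:

  H_2: rank ker ∂_2 − rank ∂_3 = (3 − 3) − 0 = 0, and there is no ∂_3, so H_2 = 0.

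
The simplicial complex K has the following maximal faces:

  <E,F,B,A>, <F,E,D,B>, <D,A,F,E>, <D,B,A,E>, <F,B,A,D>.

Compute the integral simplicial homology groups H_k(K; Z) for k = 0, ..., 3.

We work with the vertex ordering A < B < D < E < F. The simplices of K, each written with vertices in increasing order, are:

  0-simplices (5): A, B, D, E, F
  1-simplices (10): AB, AD, AE, AF, BD, BE, BF, DE, DF, EF
  2-simplices (10): ABD, ABE, ABF, ADE, ADF, AEF, BDE, BDF, BEF, DEF
  3-simplices (5): ABDE, ABDF, ABEF, ADEF, BDEF

so the chain groups are C_0 ≅ Z^5, C_1 ≅ Z^10, C_2 ≅ Z^10, C_3 ≅ Z^5.

The boundary map ∂_1: C_1 → C_0 maps an edge to its endpoints' difference, ∂[p,q] = q − p. For instance
  ∂DE = E − D.
This gives a 5×10 integer matrix of rank 4; reducing to Smith normal form yields diagonal entries (1,1,1,1).

The boundary map ∂_2: C_2 → C_1 sends each 2-simplex [p,q,r] to [q,r] − [p,r] + [p,q]. For instance
  ∂ADF = DF − AF + AD,
  ∂BEF = EF − BF + BE.
As a 10×10 matrix over Z this has rank 6, with invariant factors (1,1,1,1,1,1).

Boundary ∂_3: C_3 → C_2 sends each 3-simplex σ to the alternating sum Σ_i (−1)^i (σ with its i-th vertex removed). For instance
  ∂ABEF = BEF − AEF + ABF − ABE,
  ∂ADEF = DEF − AEF + ADF − ADE.
As a 10×5 matrix over Z this has rank 4, with invariant factors (1,1,1,1).

Computing H_k = (kernel of ∂_k) / (image of ∂_{k+1}):

  H_0: rank C_0 − rank ∂_1 = 5 − 4 = 1, and the invariant factors of ∂_1 are all 1, so H_0 ≅ Z.
  H_1: rank ker ∂_1 − rank ∂_2 = (10 − 4) − 6 = 0, and the invariant factors of ∂_2 are all 1, so H_1 ≅ 0.
  H_2: rank ker ∂_2 − rank ∂_3 = (10 − 6) − 4 = 0, and the invariant factors of ∂_3 are all 1, so H_2 ≅ 0.
  H_3: rank ker ∂_3 − rank ∂_4 = (5 − 4) − 0 = 1, and there is no ∂_4, so H_3 ≅ Z.

As a check, the Euler characteristic is 5 − 10 + 10 − 5 = 0, which agrees with 1 − 0 + 0 − 1 = 0.
(K is a triangulation of the 3-sphere S^3.)

H_0 ≅ Z,  H_1 = 0,  H_2 = 0,  H_3 ≅ Z.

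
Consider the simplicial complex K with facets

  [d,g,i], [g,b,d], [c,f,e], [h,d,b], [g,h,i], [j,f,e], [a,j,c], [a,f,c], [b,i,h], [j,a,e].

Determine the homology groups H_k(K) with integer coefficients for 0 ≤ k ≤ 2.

H_0 = Z^2,  H_1 = Z^2,  H_2 = 0.

Order the vertices as a < b < c < d < e < f < g < h < i < j. Listing each simplex with vertices in this order, K has dimension 2 with simplices:

  0-simplices (10): a, b, c, d, e, f, g, h, i, j
  1-simplices (20): ac, ae, af, aj, bd, bg, bh, bi, ce, cf, cj, dg, dh, di, ef, ej, fj, gh, gi, hi
  2-simplices (10): acf, acj, aej, bdg, bdh, bhi, cef, dgi, efj, ghi

giving chain groups C_0 ≅ Z^10, C_1 ≅ Z^20, C_2 ≅ Z^10.

Boundary ∂_1: C_1 → C_0 is given by ∂[p,q] = [q] − [p]. For instance
  ∂gh = h − g.
The resulting 10×20 matrix has rank 8, and its Smith normal form has invariant factors (1,1,1,1,1,1,1,1).

The boundary map ∂_2: C_2 → C_1 sends each 2-simplex [p,q,r] to [q,r] − [p,r] + [p,q]. For instance
  ∂bdh = dh − bh + bd,
  ∂aej = ej − aj + ae.
The 20×10 boundary matrix has rank 10 and Smith normal form diag(1,1,1,1,1,1,1,1,1,1).

Now H_k = ker ∂_k / im ∂_{k+1}, so:

  H_0: rank C_0 − rank ∂_1 = 10 − 8 = 2, and the invariant factors of ∂_1 are all 1, so H_0 = Z^2.
  H_1: rank ker ∂_1 − rank ∂_2 = (20 − 8) − 10 = 2, and the invariant factors of ∂_2 are all 1, so H_1 = Z^2.
  H_2: rank ker ∂_2 − rank ∂_3 = (10 − 10) − 0 = 0, and there is no ∂_3, so H_2 = 0.

(K is a triangulation of the disjoint union of the Möbius band and the Möbius band.)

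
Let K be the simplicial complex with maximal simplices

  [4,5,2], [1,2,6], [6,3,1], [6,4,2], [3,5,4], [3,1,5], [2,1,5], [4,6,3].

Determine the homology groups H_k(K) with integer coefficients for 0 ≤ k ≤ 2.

H_0 ≅ Z,  H_1 = 0,  H_2 ≅ Z.

Take the total order 1 < 2 < 3 < 4 < 5 < 6 on the vertex set. Then K (dimension 2) consists of the simplices:

  0-simplices (6): [1], [2], [3], [4], [5], [6]
  1-simplices (12): [1,2], [1,3], [1,5], [1,6], [2,4], [2,5], [2,6], [3,4], [3,5], [3,6], [4,5], [4,6]
  2-simplices (8): [1,2,5], [1,2,6], [1,3,5], [1,3,6], [2,4,5], [2,4,6], [3,4,5], [3,4,6]

so the chain groups are C_0 ≅ Z^6, C_1 ≅ Z^12, C_2 ≅ Z^8.

The boundary map ∂_1: C_1 → C_0 is given by ∂[p,q] = [q] − [p]. For instance
  ∂[3,5] = [5] − [3].
The 6×12 boundary matrix has rank 5 and Smith normal form diag(1,1,1,1,1).

Boundary ∂_2: C_2 → C_1 maps a triangle to the signed sum of its edges. For instance
  ∂[1,2,5] = [2,5] − [1,5] + [1,2],
  ∂[2,4,6] = [4,6] − [2,6] + [2,4].
This gives a 12×8 integer matrix of rank 7; reducing to Smith normal form yields diagonal entries (1,1,1,1,1,1,1).

Reading off H_k = ker ∂_k / im ∂_{k+1}:

  H_0: rank C_0 − rank ∂_1 = 6 − 5 = 1, and the invariant factors of ∂_1 are all 1, so H_0 = Z.
  H_1: rank ker ∂_1 − rank ∂_2 = (12 − 5) − 7 = 0, and the invariant factors of ∂_2 are all 1, so H_1 = 0.
  H_2: rank ker ∂_2 − rank ∂_3 = (8 − 7) − 0 = 1, and there is no ∂_3, so H_2 = Z.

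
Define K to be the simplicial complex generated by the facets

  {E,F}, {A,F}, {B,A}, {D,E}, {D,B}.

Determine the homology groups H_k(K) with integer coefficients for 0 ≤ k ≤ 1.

H_0 ≅ Z,  H_1 ≅ Z.

Take the total order A < B < D < E < F on the vertex set. Then K (dimension 1) consists of the simplices:

  0-simplices (5): A, B, D, E, F
  1-simplices (5): AB, AF, BD, DE, EF

giving chain groups C_0 ≅ Z^5, C_1 ≅ Z^5.

The boundary map ∂_1: C_1 → C_0 maps an edge to its endpoints' difference, ∂[p,q] = q − p.
The 5×5 boundary matrix has rank 4 and Smith normal form diag(1,1,1,1).

Computing H_k = (kernel of ∂_k) / (image of ∂_{k+1}):

  H_0: rank C_0 − rank ∂_1 = 5 − 4 = 1, and the invariant factors of ∂_1 are all 1, so H_0 = Z.
  H_1: rank ker ∂_1 − rank ∂_2 = (5 − 4) − 0 = 1, and there is no ∂_2, so H_1 = Z.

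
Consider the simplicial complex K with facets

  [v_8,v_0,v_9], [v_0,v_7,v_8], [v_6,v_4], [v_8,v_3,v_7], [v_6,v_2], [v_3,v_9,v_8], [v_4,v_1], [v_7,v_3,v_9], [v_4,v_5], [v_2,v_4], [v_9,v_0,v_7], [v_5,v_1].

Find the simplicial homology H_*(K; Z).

H_0 ≅ Z^2,  H_1 ≅ Z^2,  H_2 ≅ Z.

Order the vertices as v_0 < v_1 < v_2 < v_3 < v_4 < v_5 < v_6 < v_7 < v_8 < v_9. Listing each simplex with vertices in this order, K has dimension 2 with simplices:

  0-simplices (10): [v_0], [v_1], [v_2], [v_3], [v_4], [v_5], [v_6], [v_7], [v_8], [v_9]
  1-simplices (15): (15 of them)
  2-simplices (6): [v_0,v_7,v_8], [v_0,v_7,v_9], [v_0,v_8,v_9], [v_3,v_7,v_8], [v_3,v_7,v_9], [v_3,v_8,v_9]

giving chain groups C_0 ≅ Z^10, C_1 ≅ Z^15, C_2 ≅ Z^6.

Boundary ∂_1: C_1 → C_0 sends each edge [p,q] (with p < q) to q − p.
As a 10×15 matrix over Z this has rank 8, with invariant factors (1,1,1,1,1,1,1,1).

∂_2: C_2 → C_1 acts by ∂[p,q,r] = [q,r] − [p,r] + [p,q]. For instance
  ∂[v_3,v_7,v_9] = [v_7,v_9] − [v_3,v_9] + [v_3,v_7],
  ∂[v_3,v_8,v_9] = [v_8,v_9] − [v_3,v_9] + [v_3,v_8].
This gives a 15×6 integer matrix of rank 5; reducing to Smith normal form yields diagonal entries (1,1,1,1,1).

Reading off H_k = ker ∂_k / im ∂_{k+1}:

  H_0: rank C_0 − rank ∂_1 = 10 − 8 = 2, and the invariant factors of ∂_1 are all 1, so H_0 = Z^2.
  H_1: rank ker ∂_1 − rank ∂_2 = (15 − 8) − 5 = 2, and the invariant factors of ∂_2 are all 1, so H_1 = Z^2.
  H_2: rank ker ∂_2 − rank ∂_3 = (6 − 5) − 0 = 1, and there is no ∂_3, so H_2 = Z.

As a check, the Euler characteristic is 10 − 15 + 6 = 1, which agrees with 2 − 2 + 1 = 1.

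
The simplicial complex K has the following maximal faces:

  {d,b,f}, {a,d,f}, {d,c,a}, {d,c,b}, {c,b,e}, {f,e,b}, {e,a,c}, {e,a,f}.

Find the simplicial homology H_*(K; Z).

H_0 ≅ Z,  H_1 = 0,  H_2 ≅ Z.

K has 6 vertices, 12 edges, 8 triangles.
rank ∂_0 = 0, rank ∂_1 = 5 ⇒ b_0 = 6 − 0 − 5 = 1; all invariant factors of ∂_1 are 1 so no torsion. So H_0 = Z.
rank ∂_1 = 5, rank ∂_2 = 7 ⇒ b_1 = 12 − 5 − 7 = 0; all invariant factors of ∂_2 are 1 so no torsion. So H_1 = 0.
rank ∂_2 = 7, rank ∂_3 = 0 ⇒ b_2 = 8 − 7 − 0 = 1. So H_2 = Z.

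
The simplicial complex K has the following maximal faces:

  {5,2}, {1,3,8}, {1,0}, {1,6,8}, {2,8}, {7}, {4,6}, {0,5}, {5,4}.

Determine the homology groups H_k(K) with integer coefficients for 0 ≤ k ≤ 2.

Fix the vertex order 0 < 1 < 2 < 3 < 4 < 5 < 6 < 7 < 8 and write every simplex with vertices in increasing order. Then dim K = 2 and the simplices of K are:

  0-simplices (9): [0], [1], [2], [3], [4], [5], [6], [7], [8]
  1-simplices (11): [0,1], [0,5], [1,3], [1,6], [1,8], [2,5], [2,8], [3,8], [4,5], [4,6], [6,8]
  2-simplices (2): [1,3,8], [1,6,8]

giving chain groups C_0 ≅ Z^9, C_1 ≅ Z^11, C_2 ≅ Z^2.

∂_1: C_1 → C_0 sends each edge [p,q] (with p < q) to q − p.
As a 9×11 matrix over Z this has rank 7, with invariant factors (1,1,1,1,1,1,1).

∂_2: C_2 → C_1 maps a triangle to the signed sum of its edges. For instance
  ∂[1,3,8] = [3,8] − [1,8] + [1,3],
  ∂[1,6,8] = [6,8] − [1,8] + [1,6].
This gives a 11×2 integer matrix of rank 2; reducing to Smith normal form yields diagonal entries (1,1).

Reading off H_k = ker ∂_k / im ∂_{k+1}:

  H_0: rank C_0 − rank ∂_1 = 9 − 7 = 2, and the invariant factors of ∂_1 are all 1, so H_0 = Z^2.
  H_1: rank ker ∂_1 − rank ∂_2 = (11 − 7) − 2 = 2, and the invariant factors of ∂_2 are all 1, so H_1 = Z^2.
  H_2: rank ker ∂_2 − rank ∂_3 = (2 − 2) − 0 = 0, and there is no ∂_3, so H_2 = 0.

As a check, the Euler characteristic is 9 − 11 + 2 = 0, which agrees with 2 − 2 + 0 = 0.

H_0 ≅ Z^2,  H_1 ≅ Z^2,  H_2 = 0.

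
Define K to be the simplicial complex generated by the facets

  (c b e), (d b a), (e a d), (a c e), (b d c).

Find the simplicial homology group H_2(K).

We work with the vertex ordering a < b < c < d < e. The simplices of K, each written with vertices in increasing order, are:

  0-simplices (5): a, b, c, d, e
  1-simplices (10): ab, ac, ad, ae, bc, bd, be, cd, ce, de
  2-simplices (5): abd, ace, ade, bcd, bce

Hence C_0 ≅ Z^5, C_1 ≅ Z^10, C_2 ≅ Z^5.

∂_1: C_1 → C_0 maps an edge to its endpoints' difference, ∂[p,q] = q − p. For instance
  ∂cd = d − c.
The 5×10 boundary matrix has rank 4 and Smith normal form diag(1,1,1,1).

Boundary ∂_2: C_2 → C_1 acts by ∂[p,q,r] = [q,r] − [p,r] + [p,q]. For instance
  ∂abd = bd − ad + ab,
  ∂bce = ce − be + bc.
The 10×5 boundary matrix has rank 5 and Smith normal form diag(1,1,1,1,1).

Computing H_k = (kernel of ∂_k) / (image of ∂_{k+1}):

  H_2: rank ker ∂_2 − rank ∂_3 = (5 − 5) − 0 = 0, and there is no ∂_3, so H_2 ≅ 0.

(K is a triangulation of the Möbius band.)

H_2 ≅ 0.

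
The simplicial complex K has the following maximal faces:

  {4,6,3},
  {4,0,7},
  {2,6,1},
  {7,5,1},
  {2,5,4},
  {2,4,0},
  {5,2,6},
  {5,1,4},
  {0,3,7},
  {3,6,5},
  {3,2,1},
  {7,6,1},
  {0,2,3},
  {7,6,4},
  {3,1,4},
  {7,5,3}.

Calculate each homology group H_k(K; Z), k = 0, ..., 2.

H_0 = Z,  H_1 = Z^2,  H_2 = Z.

Fix the vertex order 0 < 1 < 2 < 3 < 4 < 5 < 6 < 7 and write every simplex with vertices in increasing order. Then dim K = 2 and the simplices of K are:

  0-simplices (8): [0], [1], [2], [3], [4], [5], [6], [7]
  1-simplices (24): (24 of them)
  2-simplices (16): [0,2,3], [0,2,4], [0,3,7], [0,4,7], [1,2,3], [1,2,6], [1,3,4], [1,4,5], [1,5,7], [1,6,7], [2,4,5], [2,5,6], [3,4,6], [3,5,6], [3,5,7], [4,6,7]

giving chain groups C_0 ≅ Z^8, C_1 ≅ Z^24, C_2 ≅ Z^16.

Boundary ∂_1: C_1 → C_0 maps an edge to its endpoints' difference, ∂[p,q] = q − p.
The 8×24 boundary matrix has rank 7 and Smith normal form diag(1,1,1,1,1,1,1).

The boundary map ∂_2: C_2 → C_1 sends each 2-simplex [p,q,r] to [q,r] − [p,r] + [p,q]. For instance
  ∂[1,2,3] = [2,3] − [1,3] + [1,2],
  ∂[0,2,3] = [2,3] − [0,3] + [0,2].
The resulting 24×16 matrix has rank 15, and its Smith normal form has invariant factors (1,1,1,1,1,1,1,1,1,1,1,1,1,1,1).

Computing H_k = (kernel of ∂_k) / (image of ∂_{k+1}):

  H_0: rank C_0 − rank ∂_1 = 8 − 7 = 1, and the invariant factors of ∂_1 are all 1, so H_0 = Z.
  H_1: rank ker ∂_1 − rank ∂_2 = (24 − 7) − 15 = 2, and the invariant factors of ∂_2 are all 1, so H_1 = Z^2.
  H_2: rank ker ∂_2 − rank ∂_3 = (16 − 15) − 0 = 1, and there is no ∂_3, so H_2 = Z.

As a check, the Euler characteristic is 8 − 24 + 16 = 0, which agrees with 1 − 2 + 1 = 0.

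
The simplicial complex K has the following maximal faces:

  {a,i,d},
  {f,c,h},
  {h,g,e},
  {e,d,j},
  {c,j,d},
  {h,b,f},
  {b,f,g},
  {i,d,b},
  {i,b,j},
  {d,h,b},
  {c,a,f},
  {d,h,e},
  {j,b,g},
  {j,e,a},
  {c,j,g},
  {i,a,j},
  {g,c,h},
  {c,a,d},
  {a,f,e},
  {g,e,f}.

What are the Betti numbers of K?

b_0 = 1, b_1 = 1, b_2 = 0.

Fix the vertex order a < b < c < d < e < f < g < h < i < j and write every simplex with vertices in increasing order. Then dim K = 2 and the simplices of K are:

  0-simplices (10): a, b, c, d, e, f, g, h, i, j
  1-simplices (30): ac, ad, ae, af, ai, aj, bd, bf, bg, bh, bi, bj, cd, cf, cg, ch, cj, de, dh, di, dj, ef, eg, eh, ej, fg, fh, gh, gj, ij
  2-simplices (20): acd, acf, adi, aef, aej, aij, bdh, bdi, bfg, bfh, bgj, bij, cdj, cfh, cgh, cgj, deh, dej, efg, egh

giving chain groups C_0 ≅ Z^10, C_1 ≅ Z^30, C_2 ≅ Z^20.

The boundary map ∂_1: C_1 → C_0 sends each edge [p,q] (with p < q) to q − p.
As a 10×30 matrix over Z this has rank 9, with invariant factors (1,1,1,1,1,1,1,1,1).

Boundary ∂_2: C_2 → C_1 acts by ∂[p,q,r] = [q,r] − [p,r] + [p,q]. For instance
  ∂aij = ij − aj + ai,
  ∂acd = cd − ad + ac.
The resulting 30×20 matrix has rank 20, and its Smith normal form has invariant factors (1,1,1,1,1,1,1,1,1,1,1,1,1,1,1,1,1,1,1,2).

Now H_k = ker ∂_k / im ∂_{k+1}, so:

  H_0: rank C_0 − rank ∂_1 = 10 − 9 = 1, and the invariant factors of ∂_1 are all 1, so H_0 = Z.
  H_1: rank ker ∂_1 − rank ∂_2 = (30 − 9) − 20 = 1, and ∂_2 has invariant factor 2 > 1, so H_1 = Z ⊕ Z_2.
  H_2: rank ker ∂_2 − rank ∂_3 = (20 − 20) − 0 = 0, and there is no ∂_3, so H_2 = 0.

Hence the Betti numbers are b_0 = 1, b_1 = 1, b_2 = 0.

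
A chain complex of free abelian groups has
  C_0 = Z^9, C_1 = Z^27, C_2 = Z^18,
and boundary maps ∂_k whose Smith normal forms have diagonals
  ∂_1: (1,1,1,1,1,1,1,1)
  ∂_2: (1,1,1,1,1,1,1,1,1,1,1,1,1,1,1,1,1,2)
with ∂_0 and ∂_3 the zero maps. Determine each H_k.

H_0 ≅ Z,  H_1 ≅ Z ⊕ Z/2,  H_2 = 0.

H_0: b_0 = 9 − 0 − 8 = 1; torsion from ∂_1 factors > 1: none. So H_0 ≅ Z.
H_1: b_1 = 27 − 8 − 18 = 1; torsion from ∂_2 factors > 1: [2]. So H_1 ≅ Z ⊕ Z/2.
H_2: b_2 = 18 − 18 − 0 = 0; torsion from ∂_3 factors > 1: none. So H_2 ≅ 0.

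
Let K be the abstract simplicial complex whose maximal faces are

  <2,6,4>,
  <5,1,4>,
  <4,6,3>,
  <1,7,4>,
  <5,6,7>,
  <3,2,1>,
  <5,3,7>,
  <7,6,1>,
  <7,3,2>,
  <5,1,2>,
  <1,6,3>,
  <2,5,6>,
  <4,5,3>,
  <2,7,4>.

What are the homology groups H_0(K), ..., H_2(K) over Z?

H_0 = Z,  H_1 = Z^2,  H_2 = Z.

Take the total order 1 < 2 < 3 < 4 < 5 < 6 < 7 on the vertex set. Then K (dimension 2) consists of the simplices:

  0-simplices (7): [1], [2], [3], [4], [5], [6], [7]
  1-simplices (21): [1,2], [1,3], [1,4], [1,5], [1,6], [1,7], [2,3], [2,4], [2,5], [2,6], [2,7], [3,4], [3,5], [3,6], [3,7], [4,5], [4,6], [4,7], [5,6], [5,7], [6,7]
  2-simplices (14): [1,2,3], [1,2,5], [1,3,6], [1,4,5], [1,4,7], [1,6,7], [2,3,7], [2,4,6], [2,4,7], [2,5,6], [3,4,5], [3,4,6], [3,5,7], [5,6,7]

so the chain groups are C_0 ≅ Z^7, C_1 ≅ Z^21, C_2 ≅ Z^14.

Boundary ∂_1: C_1 → C_0 sends each edge [p,q] (with p < q) to q − p. For instance
  ∂[3,5] = [5] − [3].
This gives a 7×21 integer matrix of rank 6; reducing to Smith normal form yields diagonal entries (1,1,1,1,1,1).

∂_2: C_2 → C_1 maps a triangle to the signed sum of its edges. For instance
  ∂[2,3,7] = [3,7] − [2,7] + [2,3],
  ∂[1,4,7] = [4,7] − [1,7] + [1,4].
As a 21×14 matrix over Z this has rank 13, with invariant factors (1,1,1,1,1,1,1,1,1,1,1,1,1).

Computing H_k = (kernel of ∂_k) / (image of ∂_{k+1}):

  H_0: rank C_0 − rank ∂_1 = 7 − 6 = 1, and the invariant factors of ∂_1 are all 1, so H_0 ≅ Z.
  H_1: rank ker ∂_1 − rank ∂_2 = (21 − 6) − 13 = 2, and the invariant factors of ∂_2 are all 1, so H_1 ≅ Z^2.
  H_2: rank ker ∂_2 − rank ∂_3 = (14 − 13) − 0 = 1, and there is no ∂_3, so H_2 ≅ Z.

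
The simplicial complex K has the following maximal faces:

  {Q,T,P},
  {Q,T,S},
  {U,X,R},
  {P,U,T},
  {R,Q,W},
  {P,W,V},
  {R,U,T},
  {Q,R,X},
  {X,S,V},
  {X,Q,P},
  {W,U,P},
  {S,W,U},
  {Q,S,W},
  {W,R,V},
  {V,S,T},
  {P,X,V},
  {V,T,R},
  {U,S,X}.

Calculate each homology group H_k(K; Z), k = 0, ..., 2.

We work with the vertex ordering P < Q < R < S < T < U < V < W < X. The simplices of K, each written with vertices in increasing order, are:

  0-simplices (9): P, Q, R, S, T, U, V, W, X
  1-simplices (27): PQ, PT, PU, PV, PW, PX, QR, QS, QT, QW, QX, RT, RU, RV, RW, RX, ST, SU, SV, SW, SX, TU, TV, UW, UX, VW, VX
  2-simplices (18): PQT, PQX, PTU, PUW, PVW, PVX, QRW, QRX, QST, QSW, RTU, RTV, RUX, RVW, STV, SUW, SUX, SVX

Hence C_0 ≅ Z^9, C_1 ≅ Z^27, C_2 ≅ Z^18.

∂_1: C_1 → C_0 is given by ∂[p,q] = [q] − [p]. For instance
  ∂VW = W − V.
The 9×27 boundary matrix has rank 8 and Smith normal form diag(1,1,1,1,1,1,1,1).

∂_2: C_2 → C_1 acts by ∂[p,q,r] = [q,r] − [p,r] + [p,q]. For instance
  ∂STV = TV − SV + ST,
  ∂RTV = TV − RV + RT.
This gives a 27×18 integer matrix of rank 17; reducing to Smith normal form yields diagonal entries (1,1,1,1,1,1,1,1,1,1,1,1,1,1,1,1,1).

From H_k ≅ ker(∂_k) / im(∂_{k+1}) we obtain:

  H_0: rank C_0 − rank ∂_1 = 9 − 8 = 1, and the invariant factors of ∂_1 are all 1, so H_0 = Z.
  H_1: rank ker ∂_1 − rank ∂_2 = (27 − 8) − 17 = 2, and the invariant factors of ∂_2 are all 1, so H_1 = Z^2.
  H_2: rank ker ∂_2 − rank ∂_3 = (18 − 17) − 0 = 1, and there is no ∂_3, so H_2 = Z.

As a check, the Euler characteristic is 9 − 27 + 18 = 0, which agrees with 1 − 2 + 1 = 0.

H_0 = Z,  H_1 = Z^2,  H_2 = Z.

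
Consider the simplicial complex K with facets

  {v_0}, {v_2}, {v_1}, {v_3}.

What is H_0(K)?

Take the total order v_0 < v_1 < v_2 < v_3 on the vertex set. Then K (dimension 0) consists of the simplices:

  0-simplices (4): [v_0], [v_1], [v_2], [v_3]

so the chain groups are C_0 ≅ Z^4.

Reading off H_k = ker ∂_k / im ∂_{k+1}:

  H_0: rank C_0 − rank ∂_1 = 4 − 0 = 4, and there is no ∂_1, so H_0 ≅ Z^4.

H_0 = Z^4.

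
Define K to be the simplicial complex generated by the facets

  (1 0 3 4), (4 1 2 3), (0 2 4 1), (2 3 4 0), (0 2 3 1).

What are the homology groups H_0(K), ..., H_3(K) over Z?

H_0 = Z,  H_1 = 0,  H_2 = 0,  H_3 = Z.

Take the total order 0 < 1 < 2 < 3 < 4 on the vertex set. Then K (dimension 3) consists of the simplices:

  0-simplices (5): [0], [1], [2], [3], [4]
  1-simplices (10): [0,1], [0,2], [0,3], [0,4], [1,2], [1,3], [1,4], [2,3], [2,4], [3,4]
  2-simplices (10): [0,1,2], [0,1,3], [0,1,4], [0,2,3], [0,2,4], [0,3,4], [1,2,3], [1,2,4], [1,3,4], [2,3,4]
  3-simplices (5): [0,1,2,3], [0,1,2,4], [0,1,3,4], [0,2,3,4], [1,2,3,4]

Hence C_0 ≅ Z^5, C_1 ≅ Z^10, C_2 ≅ Z^10, C_3 ≅ Z^5.

∂_1: C_1 → C_0 is given by ∂[p,q] = [q] − [p]. For instance
  ∂[0,3] = [3] − [0].
As a 5×10 matrix over Z this has rank 4, with invariant factors (1,1,1,1).

Boundary ∂_2: C_2 → C_1 acts by ∂[p,q,r] = [q,r] − [p,r] + [p,q]. For instance
  ∂[1,3,4] = [3,4] − [1,4] + [1,3],
  ∂[2,3,4] = [3,4] − [2,4] + [2,3].
The 10×10 boundary matrix has rank 6 and Smith normal form diag(1,1,1,1,1,1).

The boundary map ∂_3: C_3 → C_2 sends each 3-simplex σ to the alternating sum Σ_i (−1)^i (σ with its i-th vertex removed). For instance
  ∂[0,1,2,3] = [1,2,3] − [0,2,3] + [0,1,3] − [0,1,2],
  ∂[0,2,3,4] = [2,3,4] − [0,3,4] + [0,2,4] − [0,2,3].
The 10×5 boundary matrix has rank 4 and Smith normal form diag(1,1,1,1).

From H_k ≅ ker(∂_k) / im(∂_{k+1}) we obtain:

  H_0: rank C_0 − rank ∂_1 = 5 − 4 = 1, and the invariant factors of ∂_1 are all 1, so H_0 = Z.
  H_1: rank ker ∂_1 − rank ∂_2 = (10 − 4) − 6 = 0, and the invariant factors of ∂_2 are all 1, so H_1 = 0.
  H_2: rank ker ∂_2 − rank ∂_3 = (10 − 6) − 4 = 0, and the invariant factors of ∂_3 are all 1, so H_2 = 0.
  H_3: rank ker ∂_3 − rank ∂_4 = (5 − 4) − 0 = 1, and there is no ∂_4, so H_3 = Z.

As a check, the Euler characteristic is 5 − 10 + 10 − 5 = 0, which agrees with 1 − 0 + 0 − 1 = 0.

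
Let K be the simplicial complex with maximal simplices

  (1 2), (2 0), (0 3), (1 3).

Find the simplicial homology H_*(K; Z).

H_0 = Z,  H_1 = Z.

We work with the vertex ordering 0 < 1 < 2 < 3. The simplices of K, each written with vertices in increasing order, are:

  0-simplices (4): [0], [1], [2], [3]
  1-simplices (4): [0,2], [0,3], [1,2], [1,3]

Hence C_0 ≅ Z^4, C_1 ≅ Z^4.

Boundary ∂_1: C_1 → C_0 sends each edge [p,q] (with p < q) to q − p.
As a 4×4 matrix over Z this has rank 3, with invariant factors (1,1,1).

Now H_k = ker ∂_k / im ∂_{k+1}, so:

  H_0: rank C_0 − rank ∂_1 = 4 − 3 = 1, and the invariant factors of ∂_1 are all 1, so H_0 = Z.
  H_1: rank ker ∂_1 − rank ∂_2 = (4 − 3) − 0 = 1, and there is no ∂_2, so H_1 = Z.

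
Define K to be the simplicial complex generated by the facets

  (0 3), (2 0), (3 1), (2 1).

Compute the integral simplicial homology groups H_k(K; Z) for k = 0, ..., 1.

H_0 ≅ Z,  H_1 ≅ Z.

We work with the vertex ordering 0 < 1 < 2 < 3. The simplices of K, each written with vertices in increasing order, are:

  0-simplices (4): [0], [1], [2], [3]
  1-simplices (4): [0,2], [0,3], [1,2], [1,3]

so the chain groups are C_0 ≅ Z^4, C_1 ≅ Z^4.

Boundary ∂_1: C_1 → C_0 is given by ∂[p,q] = [q] − [p]. For instance
  ∂[1,3] = [3] − [1].
This gives a 4×4 integer matrix of rank 3; reducing to Smith normal form yields diagonal entries (1,1,1).

Reading off H_k = ker ∂_k / im ∂_{k+1}:

  H_0: rank C_0 − rank ∂_1 = 4 − 3 = 1, and the invariant factors of ∂_1 are all 1, so H_0 = Z.
  H_1: rank ker ∂_1 − rank ∂_2 = (4 − 3) − 0 = 1, and there is no ∂_2, so H_1 = Z.

As a check, the Euler characteristic is 4 − 4 = 0, which agrees with 1 − 1 = 0.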